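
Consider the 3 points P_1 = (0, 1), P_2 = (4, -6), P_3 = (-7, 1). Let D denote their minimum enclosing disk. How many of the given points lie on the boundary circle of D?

2

Side lengths²: P_1P_2² = 65, P_1P_3² = 49, P_2P_3² = 170.
Since P_2P_3² = 170 ≥ 65 + 49 = 114, the angle opposite P_2P_3 is not acute, so the smallest enclosing circle has P_2P_3 as diameter.
Centre = midpoint of P_2P_3 = (-1.5, -2.5), r² = 170/4 = 42.5.
The points at distance exactly r from the centre are P_2, P_3 — 2 points.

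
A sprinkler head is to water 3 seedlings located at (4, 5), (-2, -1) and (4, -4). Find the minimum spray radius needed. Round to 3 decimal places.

Call the three points A, B, C in the order given.
Side lengths²: AB² = 72, AC² = 81, BC² = 45.
Since AC² = 81 < 72 + 45 = 117, the triangle is acute, so the smallest enclosing circle is the circumcircle.
Circumcentre = (2.5, 0.5), r² = 22.5.
r = √(22.5) ≈ 4.743.

4.743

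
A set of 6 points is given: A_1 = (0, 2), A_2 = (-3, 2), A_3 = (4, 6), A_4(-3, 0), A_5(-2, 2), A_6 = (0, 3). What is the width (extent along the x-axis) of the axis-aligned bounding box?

7

max x = 4, min x = -3, so width = 7.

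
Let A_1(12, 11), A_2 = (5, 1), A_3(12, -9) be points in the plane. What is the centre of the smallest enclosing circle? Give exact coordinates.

(12, 1)

Side lengths²: A_1A_2² = 149, A_1A_3² = 400, A_2A_3² = 149.
Since A_1A_3² = 400 ≥ 149 + 149 = 298, the angle opposite A_1A_3 is not acute, so the smallest enclosing circle has A_1A_3 as diameter.
Centre = midpoint of A_1A_3 = (12, 1), r² = 400/4 = 100.
Centre = (12, 1).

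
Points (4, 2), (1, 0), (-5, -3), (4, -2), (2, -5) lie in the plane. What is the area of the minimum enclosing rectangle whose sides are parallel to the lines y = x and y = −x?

63

In coordinates u = x + y, v = x − y the rectangle is axis-aligned; the map (x,y)→(u,v) scales areas by 2.
u-values: 6, 1, -8, 2, -3; range = 6 − (-8) = 14.
v-values: 2, 1, -2, 6, 7; range = 7 − (-2) = 9.
Area = (14 × 9) / 2 = 63.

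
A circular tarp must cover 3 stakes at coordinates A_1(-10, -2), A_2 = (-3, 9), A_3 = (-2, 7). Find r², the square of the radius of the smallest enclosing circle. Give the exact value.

42.5

Side lengths²: A_1A_2² = 170, A_1A_3² = 145, A_2A_3² = 5.
Since A_1A_2² = 170 ≥ 145 + 5 = 150, the angle opposite A_1A_2 is not acute, so the smallest enclosing circle has A_1A_2 as diameter.
Centre = midpoint of A_1A_2 = (-6.5, 3.5), r² = 170/4 = 42.5.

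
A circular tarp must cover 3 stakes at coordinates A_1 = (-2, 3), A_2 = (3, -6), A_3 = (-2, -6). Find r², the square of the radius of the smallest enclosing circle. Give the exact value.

Side lengths²: A_1A_2² = 106, A_1A_3² = 81, A_2A_3² = 25.
Since A_1A_2² = 106 ≥ 81 + 25 = 106, the angle opposite A_1A_2 is not acute, so the smallest enclosing circle has A_1A_2 as diameter.
Centre = midpoint of A_1A_2 = (0.5, -1.5), r² = 106/4 = 26.5.

26.5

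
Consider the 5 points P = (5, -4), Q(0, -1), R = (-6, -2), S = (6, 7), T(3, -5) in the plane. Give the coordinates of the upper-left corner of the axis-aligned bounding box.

(-6, 7)

x-range [-6, 6], y-range [-5, 7].
The upper-left corner is (-6, 7).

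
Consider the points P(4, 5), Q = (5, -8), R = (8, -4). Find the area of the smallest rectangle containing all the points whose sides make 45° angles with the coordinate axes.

In coordinates u = x + y, v = x − y the rectangle is axis-aligned; the map (x,y)→(u,v) scales areas by 2.
u-values: 9, -3, 4; range = 9 − (-3) = 12.
v-values: -1, 13, 12; range = 13 − (-1) = 14.
Area = (12 × 14) / 2 = 84.

84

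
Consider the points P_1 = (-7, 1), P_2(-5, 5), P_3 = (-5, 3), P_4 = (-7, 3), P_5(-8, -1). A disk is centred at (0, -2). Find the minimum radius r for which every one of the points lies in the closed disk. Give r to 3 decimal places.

8.602

The required radius is the distance from (0, -2) to the farthest point.
Squared distances: 58, 74, 50, 74, 65.
Maximum is 74, attained at P_2.
r = √74 ≈ 8.602.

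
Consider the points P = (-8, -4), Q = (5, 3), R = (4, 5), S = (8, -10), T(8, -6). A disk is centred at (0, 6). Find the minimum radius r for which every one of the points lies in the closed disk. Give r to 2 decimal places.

17.89

The required radius is the distance from (0, 6) to the farthest point.
Squared distances: 164, 34, 17, 320, 208.
Maximum is 320, attained at S.
r = √320 ≈ 17.89.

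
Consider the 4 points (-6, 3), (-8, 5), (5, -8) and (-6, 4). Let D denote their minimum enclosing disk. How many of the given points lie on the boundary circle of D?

By Welzl's lemma the MEC is supported by two points (diametrically opposite) or three points (on a circumcircle).
The farthest pair is (-8, 5)–(5, -8) with squared distance 338. The circle on this segment as diameter has centre (-1.5, -1.5) and r² = 338/4 = 84.5.
Check (-6, 3): distance² to centre = 40.5 ≤ 84.5, so it lies inside.
All remaining points lie in this disk, and no smaller disk contains both endpoints, so this is the minimum enclosing circle.
The points at distance exactly r from the centre are (-8, 5), (5, -8) — 2 points.

2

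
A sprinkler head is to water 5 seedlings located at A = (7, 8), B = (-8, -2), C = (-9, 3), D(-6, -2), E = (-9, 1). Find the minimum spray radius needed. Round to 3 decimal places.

The farthest pair is A–B with squared distance 325. The circle on this segment as diameter has centre (-0.5, 3) and r² = 325/4 = 81.25.
Check C: distance² to centre = 72.25 ≤ 81.25, so it lies inside.
All remaining points lie in this disk, and no smaller disk contains both endpoints, so this is the minimum enclosing circle.
r = √(81.25) ≈ 9.014.

9.014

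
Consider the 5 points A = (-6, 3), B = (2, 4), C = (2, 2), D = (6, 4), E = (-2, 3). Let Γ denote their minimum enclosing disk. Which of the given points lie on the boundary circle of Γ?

A, D

The minimum enclosing circle of a finite set is fixed by two of the points (as a diameter) or three (as a circumcircle).
The farthest pair is A–D with squared distance 145. The circle on this segment as diameter has centre (0, 3.5) and r² = 145/4 = 36.25.
Check B: distance² to centre = 4.25 ≤ 36.25, so it lies inside.
All remaining points lie in this disk, and no smaller disk contains both endpoints, so this is the minimum enclosing circle.
The points at distance exactly r from the centre are A, D — 2 points.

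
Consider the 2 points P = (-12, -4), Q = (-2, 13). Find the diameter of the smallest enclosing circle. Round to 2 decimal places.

19.72

The smallest circle enclosing two points has them as diameter endpoints.
Centre = midpoint = (-7, 4.5); r² = |PQ|²/4 = 389/4 = 97.25.
Diameter = 2r = 2√(97.25) ≈ 19.72.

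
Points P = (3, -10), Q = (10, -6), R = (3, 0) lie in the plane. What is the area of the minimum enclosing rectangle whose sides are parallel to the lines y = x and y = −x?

71.5

In coordinates u = x + y, v = x − y the rectangle is axis-aligned; the map (x,y)→(u,v) scales areas by 2.
u-values: -7, 4, 3; range = 4 − (-7) = 11.
v-values: 13, 16, 3; range = 16 − 3 = 13.
Area = (11 × 13) / 2 = 71.5.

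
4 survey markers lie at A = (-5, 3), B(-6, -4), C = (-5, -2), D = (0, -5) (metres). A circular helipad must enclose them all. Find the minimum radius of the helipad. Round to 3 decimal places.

The minimum enclosing circle of a finite set is fixed by two of the points (as a diameter) or three (as a circumcircle).
The farthest pair is A–D with squared distance 89. The circle on this segment as diameter has centre (-2.5, -1) and r² = 89/4 = 22.25.
Check B: distance² to centre = 21.25 ≤ 22.25, so it lies inside.
All remaining points lie in this disk, and no smaller disk contains both endpoints, so this is the minimum enclosing circle.
r = √(22.25) ≈ 4.717.

4.717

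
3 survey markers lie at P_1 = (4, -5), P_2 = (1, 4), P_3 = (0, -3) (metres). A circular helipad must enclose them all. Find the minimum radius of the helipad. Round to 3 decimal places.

4.743

Side lengths²: P_1P_2² = 90, P_1P_3² = 20, P_2P_3² = 50.
Since P_1P_2² = 90 ≥ 50 + 20 = 70, the angle opposite P_1P_2 is not acute, so the smallest enclosing circle has P_1P_2 as diameter.
Centre = midpoint of P_1P_2 = (2.5, -0.5), r² = 90/4 = 22.5.
r = √(22.5) ≈ 4.743.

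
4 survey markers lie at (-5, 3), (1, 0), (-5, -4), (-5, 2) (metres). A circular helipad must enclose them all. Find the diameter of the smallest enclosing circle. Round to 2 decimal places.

8.06

The minimum enclosing circle is determined by three boundary points: (-5, 3), (1, 0), (-5, -4).
Their circumcentre is (-3, -0.5) with r² = 16.25.
The farthest remaining point (-5, 2) is at distance² 10.25 ≤ 16.25.
Diameter = 2r = 2√(16.25) ≈ 8.06.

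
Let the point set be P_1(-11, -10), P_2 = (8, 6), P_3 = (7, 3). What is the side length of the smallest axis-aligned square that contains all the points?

19

The bounding box has width 19 and height 16.
An axis-aligned square enclosing the set must have side ≥ max(width, height).
So the minimum side is max(19, 16) = 19.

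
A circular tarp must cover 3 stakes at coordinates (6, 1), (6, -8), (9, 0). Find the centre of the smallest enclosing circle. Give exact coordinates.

Call the three points A, B, C in the order given.
Side lengths²: AB² = 81, AC² = 10, BC² = 73.
Since AB² = 81 < 73 + 10 = 83, the triangle is acute, so the smallest enclosing circle is the circumcircle.
Circumcentre = (37/6, -3.5), r² = 365/18.
Centre = (37/6, -3.5).

(37/6, -3.5)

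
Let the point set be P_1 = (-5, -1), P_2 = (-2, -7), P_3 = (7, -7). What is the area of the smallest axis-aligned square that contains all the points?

144

The bounding box has width 12 and height 6.
An axis-aligned square enclosing the set must have side ≥ max(width, height).
So the minimum side is max(12, 6) = 12.
Area = 12² = 144.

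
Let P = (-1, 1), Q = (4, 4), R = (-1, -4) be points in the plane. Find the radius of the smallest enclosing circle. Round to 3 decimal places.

Side lengths²: PQ² = 34, PR² = 25, QR² = 89.
Since QR² = 89 ≥ 34 + 25 = 59, the angle opposite QR is not acute, so the smallest enclosing circle has QR as diameter.
Centre = midpoint of QR = (1.5, 0), r² = 89/4 = 22.25.
r = √(22.25) ≈ 4.717.

4.717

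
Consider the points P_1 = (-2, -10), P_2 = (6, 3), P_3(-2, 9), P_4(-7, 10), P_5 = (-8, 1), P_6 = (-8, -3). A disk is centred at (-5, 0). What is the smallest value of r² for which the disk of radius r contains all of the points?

130

The required radius is the distance from (-5, 0) to the farthest point.
Squared distances: 109, 130, 90, 104, 10, 18.
Maximum is 130, attained at P_2.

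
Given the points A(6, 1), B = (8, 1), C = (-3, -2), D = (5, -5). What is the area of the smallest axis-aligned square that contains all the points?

The bounding box has width 11 and height 6.
An axis-aligned square enclosing the set must have side ≥ max(width, height).
So the minimum side is max(11, 6) = 11.
Area = 11² = 121.

121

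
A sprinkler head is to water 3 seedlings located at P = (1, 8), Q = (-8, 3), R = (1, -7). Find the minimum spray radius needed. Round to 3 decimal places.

Side lengths²: PQ² = 106, PR² = 225, QR² = 181.
Since PR² = 225 < 181 + 106 = 287, the triangle is acute, so the smallest enclosing circle is the circumcircle.
Circumcentre = (-13/18, 0.5), r² = 9593/162.
r = √(9593/162) ≈ 7.695.

7.695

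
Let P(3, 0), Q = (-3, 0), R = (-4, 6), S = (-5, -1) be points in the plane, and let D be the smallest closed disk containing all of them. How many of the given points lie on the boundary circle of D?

3

The minimum enclosing circle of a finite set is fixed by two of the points (as a diameter) or three (as a circumcircle).
The minimum enclosing circle is determined by three boundary points: P, R, S.
Their circumcentre is (-29/22, 45/22) with r² = 5525/242.
The farthest remaining point Q is at distance² 1697/242 ≤ 5525/242.
The points at distance exactly r from the centre are P, R, S — 3 points.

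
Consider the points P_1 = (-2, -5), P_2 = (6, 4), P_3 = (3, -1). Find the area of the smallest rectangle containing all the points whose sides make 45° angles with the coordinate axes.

In coordinates u = x + y, v = x − y the rectangle is axis-aligned; the map (x,y)→(u,v) scales areas by 2.
u-values: -7, 10, 2; range = 10 − (-7) = 17.
v-values: 3, 2, 4; range = 4 − 2 = 2.
Area = (17 × 2) / 2 = 17.

17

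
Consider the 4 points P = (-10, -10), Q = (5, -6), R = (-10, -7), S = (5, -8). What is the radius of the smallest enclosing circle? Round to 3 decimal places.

7.762

A smallest enclosing disk is always determined by at most three of the input points on its boundary.
The farthest pair is P–Q with squared distance 241. The circle on this segment as diameter has centre (-2.5, -8) and r² = 241/4 = 60.25.
Check R: distance² to centre = 57.25 ≤ 60.25, so it lies inside.
All remaining points lie in this disk, and no smaller disk contains both endpoints, so this is the minimum enclosing circle.
r = √(60.25) ≈ 7.762.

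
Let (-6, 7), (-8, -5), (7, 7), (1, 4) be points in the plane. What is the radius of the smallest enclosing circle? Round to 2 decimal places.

By Welzl's lemma the MEC is supported by two points (diametrically opposite) or three points (on a circumcircle).
The farthest pair is (-8, -5)–(7, 7) with squared distance 369. The circle on this segment as diameter has centre (-0.5, 1) and r² = 369/4 = 92.25.
Check (-6, 7): distance² to centre = 66.25 ≤ 92.25, so it lies inside.
All remaining points lie in this disk, and no smaller disk contains both endpoints, so this is the minimum enclosing circle.
r = √(92.25) ≈ 9.60.

9.60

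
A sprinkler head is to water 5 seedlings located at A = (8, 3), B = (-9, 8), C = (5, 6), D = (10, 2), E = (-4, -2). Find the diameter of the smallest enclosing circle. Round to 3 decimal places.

By Welzl's lemma the MEC is supported by two points (diametrically opposite) or three points (on a circumcircle).
The farthest pair is B–D with squared distance 397. The circle on this segment as diameter has centre (0.5, 5) and r² = 397/4 = 99.25.
Check A: distance² to centre = 60.25 ≤ 99.25, so it lies inside.
All remaining points lie in this disk, and no smaller disk contains both endpoints, so this is the minimum enclosing circle.
Diameter = 2r = 2√(99.25) ≈ 19.925.

19.925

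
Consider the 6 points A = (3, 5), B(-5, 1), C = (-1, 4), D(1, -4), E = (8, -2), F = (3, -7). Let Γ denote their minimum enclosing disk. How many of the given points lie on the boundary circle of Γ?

3

The minimum enclosing circle of a finite set is fixed by two of the points (as a diameter) or three (as a circumcircle).
The farthest pair is B–E with squared distance 178. The circle on this segment as diameter has centre (1.5, -0.5) and r² = 178/4 = 44.5.
Check A: distance² to centre = 32.5 ≤ 44.5, so it lies inside.
All remaining points lie in this disk, and no smaller disk contains both endpoints, so this is the minimum enclosing circle.
The points at distance exactly r from the centre are B, E, F — 3 points.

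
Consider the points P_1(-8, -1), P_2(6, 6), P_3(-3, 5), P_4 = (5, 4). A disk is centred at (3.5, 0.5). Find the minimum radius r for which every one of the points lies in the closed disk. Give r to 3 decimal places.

11.597

The required radius is the distance from (3.5, 0.5) to the farthest point.
Squared distances: 134.5, 36.5, 62.5, 14.5.
Maximum is 134.5, attained at P_1.
r = √(134.5) ≈ 11.597.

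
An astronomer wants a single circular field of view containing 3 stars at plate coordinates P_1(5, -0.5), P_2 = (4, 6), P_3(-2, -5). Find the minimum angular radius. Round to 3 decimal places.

Side lengths²: P_1P_2² = 43.25, P_1P_3² = 69.25, P_2P_3² = 157.
Since P_2P_3² = 157 ≥ 69.25 + 43.25 = 112.5, the angle opposite P_2P_3 is not acute, so the smallest enclosing circle has P_2P_3 as diameter.
Centre = midpoint of P_2P_3 = (1, 0.5), r² = 157/4 = 39.25.
r = √(39.25) ≈ 6.265.

6.265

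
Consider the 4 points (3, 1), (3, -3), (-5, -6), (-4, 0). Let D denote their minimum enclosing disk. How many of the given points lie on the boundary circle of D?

The minimum enclosing circle of a finite set is fixed by two of the points (as a diameter) or three (as a circumcircle).
The farthest pair is (3, 1)–(-5, -6) with squared distance 113. The circle on this segment as diameter has centre (-1, -2.5) and r² = 113/4 = 28.25.
Check (3, -3): distance² to centre = 16.25 ≤ 28.25, so it lies inside.
All remaining points lie in this disk, and no smaller disk contains both endpoints, so this is the minimum enclosing circle.
The points at distance exactly r from the centre are (3, 1), (-5, -6) — 2 points.

2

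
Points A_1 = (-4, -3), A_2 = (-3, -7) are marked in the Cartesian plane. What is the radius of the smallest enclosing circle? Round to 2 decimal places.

The smallest circle enclosing two points has them as diameter endpoints.
Centre = midpoint = (-3.5, -5); r² = |A_1A_2|²/4 = 17/4 = 4.25.
r = √(4.25) ≈ 2.06.

2.06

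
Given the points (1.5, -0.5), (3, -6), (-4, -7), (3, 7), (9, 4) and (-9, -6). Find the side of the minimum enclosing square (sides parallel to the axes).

18

The bounding box has width 18 and height 14.
An axis-aligned square enclosing the set must have side ≥ max(width, height).
So the minimum side is max(18, 14) = 18.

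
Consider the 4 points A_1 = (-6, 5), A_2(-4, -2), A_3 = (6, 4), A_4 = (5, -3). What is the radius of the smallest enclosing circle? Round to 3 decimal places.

By Welzl's lemma the MEC is supported by two points (diametrically opposite) or three points (on a circumcircle).
The minimum enclosing circle is determined by three boundary points: A_1, A_3, A_4.
Their circumcentre is (-9/34, 45/34) with r² = 26825/578.
The farthest remaining point A_2 is at distance² 14449/578 ≤ 26825/578.
r = √(26825/578) ≈ 6.812.

6.812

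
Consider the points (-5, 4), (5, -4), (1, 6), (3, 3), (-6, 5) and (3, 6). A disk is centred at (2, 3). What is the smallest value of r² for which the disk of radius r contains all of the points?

The required radius is the distance from (2, 3) to the farthest point.
Squared distances: 50, 58, 10, 1, 68, 10.
Maximum is 68, attained at (-6, 5).

68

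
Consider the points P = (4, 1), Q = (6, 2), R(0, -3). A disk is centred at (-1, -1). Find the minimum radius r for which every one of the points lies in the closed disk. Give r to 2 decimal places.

The required radius is the distance from (-1, -1) to the farthest point.
Squared distances: 29, 58, 5.
Maximum is 58, attained at Q.
r = √58 ≈ 7.62.

7.62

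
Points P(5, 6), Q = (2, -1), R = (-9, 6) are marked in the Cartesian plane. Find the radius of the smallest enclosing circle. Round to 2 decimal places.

Side lengths²: PQ² = 58, PR² = 196, QR² = 170.
Since PR² = 196 < 170 + 58 = 228, the triangle is acute, so the smallest enclosing circle is the circumcircle.
Circumcentre = (-2, 34/7), r² = 2465/49.
r = √(2465/49) ≈ 7.09.

7.09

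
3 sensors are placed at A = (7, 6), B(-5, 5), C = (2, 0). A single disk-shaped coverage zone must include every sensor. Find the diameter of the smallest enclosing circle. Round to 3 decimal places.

Side lengths²: AB² = 145, AC² = 61, BC² = 74.
Since AB² = 145 ≥ 74 + 61 = 135, the angle opposite AB is not acute, so the smallest enclosing circle has AB as diameter.
Centre = midpoint of AB = (1, 5.5), r² = 145/4 = 36.25.
Diameter = 2r = 2√(36.25) ≈ 12.042.

12.042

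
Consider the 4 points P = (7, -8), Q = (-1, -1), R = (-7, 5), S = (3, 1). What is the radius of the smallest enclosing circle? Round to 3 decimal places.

The minimum enclosing circle of a finite set is fixed by two of the points (as a diameter) or three (as a circumcircle).
The farthest pair is P–R with squared distance 365. The circle on this segment as diameter has centre (0, -1.5) and r² = 365/4 = 91.25.
Check Q: distance² to centre = 1.25 ≤ 91.25, so it lies inside.
All remaining points lie in this disk, and no smaller disk contains both endpoints, so this is the minimum enclosing circle.
r = √(91.25) ≈ 9.552.

9.552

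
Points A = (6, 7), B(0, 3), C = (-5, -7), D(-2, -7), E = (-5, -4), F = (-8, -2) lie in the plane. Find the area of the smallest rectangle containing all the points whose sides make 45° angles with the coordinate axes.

137.5

In coordinates u = x + y, v = x − y the rectangle is axis-aligned; the map (x,y)→(u,v) scales areas by 2.
u-values: 13, 3, -12, -9, -9, -10; range = 13 − (-12) = 25.
v-values: -1, -3, 2, 5, -1, -6; range = 5 − (-6) = 11.
Area = (25 × 11) / 2 = 137.5.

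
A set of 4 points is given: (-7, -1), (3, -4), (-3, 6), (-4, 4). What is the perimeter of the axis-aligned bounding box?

40

Width = max x − min x = 3 − (-7) = 10.
Height = max y − min y = 6 − (-4) = 10.
Perimeter = 2(10 + 10) = 40.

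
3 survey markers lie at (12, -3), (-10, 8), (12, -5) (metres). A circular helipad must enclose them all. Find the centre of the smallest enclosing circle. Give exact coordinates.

Call the three points A, B, C in the order given.
Side lengths²: AB² = 605, AC² = 4, BC² = 653.
Since BC² = 653 ≥ 605 + 4 = 609, the angle opposite BC is not acute, so the smallest enclosing circle has BC as diameter.
Centre = midpoint of BC = (1, 1.5), r² = 653/4 = 163.25.
Centre = (1, 1.5).

(1, 1.5)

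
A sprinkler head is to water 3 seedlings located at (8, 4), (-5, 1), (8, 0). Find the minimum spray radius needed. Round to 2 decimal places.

6.69

Call the three points A, B, C in the order given.
Side lengths²: AB² = 178, AC² = 16, BC² = 170.
Since AB² = 178 < 170 + 16 = 186, the triangle is acute, so the smallest enclosing circle is the circumcircle.
Circumcentre = (21/13, 2), r² = 7565/169.
r = √(7565/169) ≈ 6.69.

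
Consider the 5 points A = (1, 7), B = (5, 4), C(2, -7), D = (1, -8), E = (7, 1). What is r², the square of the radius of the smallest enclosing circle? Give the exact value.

The minimum enclosing circle of a finite set is fixed by two of the points (as a diameter) or three (as a circumcircle).
The farthest pair is A–D with squared distance 225. The circle on this segment as diameter has centre (1, -0.5) and r² = 225/4 = 56.25.
Check B: distance² to centre = 36.25 ≤ 56.25, so it lies inside.
All remaining points lie in this disk, and no smaller disk contains both endpoints, so this is the minimum enclosing circle.

56.25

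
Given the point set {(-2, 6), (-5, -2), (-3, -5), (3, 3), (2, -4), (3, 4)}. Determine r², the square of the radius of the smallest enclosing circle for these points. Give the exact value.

22997/722

The minimum enclosing circle of a finite set is fixed by two of the points (as a diameter) or three (as a circumcircle).
The minimum enclosing circle is determined by three boundary points: (-2, 6), (-3, -5), (3, 4).
Their circumcentre is (-51/38, 15/38) with r² = 22997/722.
The farthest remaining point (2, -4) is at distance² 22009/722 ≤ 22997/722.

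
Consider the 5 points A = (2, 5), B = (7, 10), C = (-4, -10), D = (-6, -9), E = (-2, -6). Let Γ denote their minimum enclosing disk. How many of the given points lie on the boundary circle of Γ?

2

By Welzl's lemma the MEC is supported by two points (diametrically opposite) or three points (on a circumcircle).
The farthest pair is B–D with squared distance 530. The circle on this segment as diameter has centre (0.5, 0.5) and r² = 530/4 = 132.5.
Check A: distance² to centre = 22.5 ≤ 132.5, so it lies inside.
All remaining points lie in this disk, and no smaller disk contains both endpoints, so this is the minimum enclosing circle.
The points at distance exactly r from the centre are B, D — 2 points.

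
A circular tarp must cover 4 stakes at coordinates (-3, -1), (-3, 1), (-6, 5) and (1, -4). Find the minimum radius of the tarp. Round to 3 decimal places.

By Welzl's lemma the MEC is supported by two points (diametrically opposite) or three points (on a circumcircle).
The farthest pair is (-6, 5)–(1, -4) with squared distance 130. The circle on this segment as diameter has centre (-2.5, 0.5) and r² = 130/4 = 32.5.
Check (-3, -1): distance² to centre = 2.5 ≤ 32.5, so it lies inside.
All remaining points lie in this disk, and no smaller disk contains both endpoints, so this is the minimum enclosing circle.
r = √(32.5) ≈ 5.701.

5.701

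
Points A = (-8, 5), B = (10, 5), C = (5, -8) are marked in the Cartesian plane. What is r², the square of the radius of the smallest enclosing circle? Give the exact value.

Side lengths²: AB² = 324, AC² = 338, BC² = 194.
Since AC² = 338 < 324 + 194 = 518, the triangle is acute, so the smallest enclosing circle is the circumcircle.
Circumcentre = (1, 1), r² = 97.

97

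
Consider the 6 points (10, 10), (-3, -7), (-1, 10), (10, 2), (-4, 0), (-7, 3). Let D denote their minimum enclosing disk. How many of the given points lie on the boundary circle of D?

The minimum enclosing circle of a finite set is fixed by two of the points (as a diameter) or three (as a circumcircle).
The farthest pair is (10, 10)–(-3, -7) with squared distance 458. The circle on this segment as diameter has centre (3.5, 1.5) and r² = 458/4 = 114.5.
Check (-1, 10): distance² to centre = 92.5 ≤ 114.5, so it lies inside.
All remaining points lie in this disk, and no smaller disk contains both endpoints, so this is the minimum enclosing circle.
The points at distance exactly r from the centre are (10, 10), (-3, -7) — 2 points.

2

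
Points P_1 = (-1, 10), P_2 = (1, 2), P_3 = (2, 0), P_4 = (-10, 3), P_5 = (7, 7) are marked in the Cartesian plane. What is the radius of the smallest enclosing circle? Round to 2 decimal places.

8.73

The farthest pair is P_4–P_5 with squared distance 305. The circle on this segment as diameter has centre (-1.5, 5) and r² = 305/4 = 76.25.
Check P_1: distance² to centre = 25.25 ≤ 76.25, so it lies inside.
All remaining points lie in this disk, and no smaller disk contains both endpoints, so this is the minimum enclosing circle.
r = √(76.25) ≈ 8.73.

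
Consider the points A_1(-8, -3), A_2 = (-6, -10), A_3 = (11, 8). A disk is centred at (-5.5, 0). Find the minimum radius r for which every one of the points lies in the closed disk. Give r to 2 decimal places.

The required radius is the distance from (-5.5, 0) to the farthest point.
Squared distances: 15.25, 100.25, 336.25.
Maximum is 336.25, attained at A_3.
r = √(336.25) ≈ 18.34.

18.34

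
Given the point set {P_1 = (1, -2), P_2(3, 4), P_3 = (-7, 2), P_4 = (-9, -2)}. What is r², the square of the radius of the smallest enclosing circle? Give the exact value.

45

A smallest enclosing disk is always determined by at most three of the input points on its boundary.
The farthest pair is P_2–P_4 with squared distance 180. The circle on this segment as diameter has centre (-3, 1) and r² = 180/4 = 45.
Check P_1: distance² to centre = 25 ≤ 45, so it lies inside.
All remaining points lie in this disk, and no smaller disk contains both endpoints, so this is the minimum enclosing circle.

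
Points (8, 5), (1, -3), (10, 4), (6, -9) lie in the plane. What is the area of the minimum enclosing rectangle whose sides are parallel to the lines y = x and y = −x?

In coordinates u = x + y, v = x − y the rectangle is axis-aligned; the map (x,y)→(u,v) scales areas by 2.
u-values: 13, -2, 14, -3; range = 14 − (-3) = 17.
v-values: 3, 4, 6, 15; range = 15 − 3 = 12.
Area = (17 × 12) / 2 = 102.

102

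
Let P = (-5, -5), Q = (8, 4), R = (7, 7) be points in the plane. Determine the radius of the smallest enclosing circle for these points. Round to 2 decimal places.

8.49

Side lengths²: PQ² = 250, PR² = 288, QR² = 10.
Since PR² = 288 ≥ 250 + 10 = 260, the angle opposite PR is not acute, so the smallest enclosing circle has PR as diameter.
Centre = midpoint of PR = (1, 1), r² = 288/4 = 72.
r = √72 ≈ 8.49.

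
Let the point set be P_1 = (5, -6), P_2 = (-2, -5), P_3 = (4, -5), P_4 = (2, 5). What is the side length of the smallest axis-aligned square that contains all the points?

11

The bounding box has width 7 and height 11.
An axis-aligned square enclosing the set must have side ≥ max(width, height).
So the minimum side is max(7, 11) = 11.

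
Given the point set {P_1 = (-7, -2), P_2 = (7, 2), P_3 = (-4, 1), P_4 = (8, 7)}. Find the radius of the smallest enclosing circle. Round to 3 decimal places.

8.746

The minimum enclosing circle of a finite set is fixed by two of the points (as a diameter) or three (as a circumcircle).
The farthest pair is P_1–P_4 with squared distance 306. The circle on this segment as diameter has centre (0.5, 2.5) and r² = 306/4 = 76.5.
Check P_2: distance² to centre = 42.5 ≤ 76.5, so it lies inside.
All remaining points lie in this disk, and no smaller disk contains both endpoints, so this is the minimum enclosing circle.
r = √(76.5) ≈ 8.746.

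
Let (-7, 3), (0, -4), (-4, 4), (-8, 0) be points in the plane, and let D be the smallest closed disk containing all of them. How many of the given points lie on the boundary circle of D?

A smallest enclosing disk is always determined by at most three of the input points on its boundary.
The farthest pair is (-7, 3)–(0, -4) with squared distance 98. The circle on this segment as diameter has centre (-3.5, -0.5) and r² = 98/4 = 24.5.
Check (-4, 4): distance² to centre = 20.5 ≤ 24.5, so it lies inside.
All remaining points lie in this disk, and no smaller disk contains both endpoints, so this is the minimum enclosing circle.
The points at distance exactly r from the centre are (-7, 3), (0, -4) — 2 points.

2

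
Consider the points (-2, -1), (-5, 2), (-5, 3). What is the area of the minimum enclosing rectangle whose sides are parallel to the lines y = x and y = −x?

3.5

In coordinates u = x + y, v = x − y the rectangle is axis-aligned; the map (x,y)→(u,v) scales areas by 2.
u-values: -3, -3, -2; range = -2 − (-3) = 1.
v-values: -1, -7, -8; range = -1 − (-8) = 7.
Area = (1 × 7) / 2 = 3.5.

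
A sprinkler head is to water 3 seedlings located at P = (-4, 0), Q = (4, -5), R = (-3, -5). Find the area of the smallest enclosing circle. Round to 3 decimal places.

Side lengths²: PQ² = 89, PR² = 26, QR² = 49.
Since PQ² = 89 ≥ 49 + 26 = 75, the angle opposite PQ is not acute, so the smallest enclosing circle has PQ as diameter.
Centre = midpoint of PQ = (0, -2.5), r² = 89/4 = 22.25.
Area = π·r² = π·22.25 ≈ 69.900.

69.900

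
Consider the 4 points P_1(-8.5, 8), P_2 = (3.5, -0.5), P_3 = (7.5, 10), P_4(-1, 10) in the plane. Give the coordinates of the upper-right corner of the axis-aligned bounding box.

x-range [-8.5, 7.5], y-range [-0.5, 10].
The upper-right corner is (7.5, 10).

(7.5, 10)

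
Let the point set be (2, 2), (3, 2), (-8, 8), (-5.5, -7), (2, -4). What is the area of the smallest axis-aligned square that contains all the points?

225

The bounding box has width 11 and height 15.
An axis-aligned square enclosing the set must have side ≥ max(width, height).
So the minimum side is max(11, 15) = 15.
Area = 15² = 225.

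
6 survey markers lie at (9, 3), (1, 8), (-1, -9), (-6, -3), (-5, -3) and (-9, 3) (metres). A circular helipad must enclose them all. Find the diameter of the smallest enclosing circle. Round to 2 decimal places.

18.77

By Welzl's lemma the MEC is supported by two points (diametrically opposite) or three points (on a circumcircle).
The minimum enclosing circle is determined by three boundary points: (9, 3), (-1, -9), (-9, 3).
Their circumcentre is (0, 1/3) with r² = 793/9.
The farthest remaining point (1, 8) is at distance² 538/9 ≤ 793/9.
Diameter = 2r = 2√(793/9) ≈ 18.77.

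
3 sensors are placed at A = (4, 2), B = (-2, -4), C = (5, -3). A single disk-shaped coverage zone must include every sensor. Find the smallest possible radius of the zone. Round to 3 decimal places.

Side lengths²: AB² = 72, AC² = 26, BC² = 50.
Since AB² = 72 < 50 + 26 = 76, the triangle is acute, so the smallest enclosing circle is the circumcircle.
Circumcentre = (7/6, -7/6), r² = 325/18.
r = √(325/18) ≈ 4.249.

4.249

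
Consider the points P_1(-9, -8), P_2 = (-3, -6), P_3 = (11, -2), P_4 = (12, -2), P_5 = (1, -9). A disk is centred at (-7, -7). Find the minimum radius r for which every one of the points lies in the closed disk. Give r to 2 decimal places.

The required radius is the distance from (-7, -7) to the farthest point.
Squared distances: 5, 17, 349, 386, 68.
Maximum is 386, attained at P_4.
r = √386 ≈ 19.65.

19.65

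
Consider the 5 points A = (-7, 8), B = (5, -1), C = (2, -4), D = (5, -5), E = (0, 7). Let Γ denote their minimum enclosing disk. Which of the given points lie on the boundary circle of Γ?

The farthest pair is A–D with squared distance 313. The circle on this segment as diameter has centre (-1, 1.5) and r² = 313/4 = 78.25.
Check B: distance² to centre = 42.25 ≤ 78.25, so it lies inside.
All remaining points lie in this disk, and no smaller disk contains both endpoints, so this is the minimum enclosing circle.
The points at distance exactly r from the centre are A, D — 2 points.

A, D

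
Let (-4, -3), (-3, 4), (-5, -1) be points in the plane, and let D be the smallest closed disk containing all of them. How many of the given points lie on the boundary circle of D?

2

Call the three points A, B, C in the order given.
Side lengths²: AB² = 50, AC² = 5, BC² = 29.
Since AB² = 50 ≥ 29 + 5 = 34, the angle opposite AB is not acute, so the smallest enclosing circle has AB as diameter.
Centre = midpoint of AB = (-3.5, 0.5), r² = 50/4 = 12.5.
The points at distance exactly r from the centre are (-4, -3), (-3, 4) — 2 points.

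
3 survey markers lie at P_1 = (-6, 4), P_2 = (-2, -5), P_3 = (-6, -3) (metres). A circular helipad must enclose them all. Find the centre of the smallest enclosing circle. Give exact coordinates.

(-4, -0.5)

Side lengths²: P_1P_2² = 97, P_1P_3² = 49, P_2P_3² = 20.
Since P_1P_2² = 97 ≥ 49 + 20 = 69, the angle opposite P_1P_2 is not acute, so the smallest enclosing circle has P_1P_2 as diameter.
Centre = midpoint of P_1P_2 = (-4, -0.5), r² = 97/4 = 24.25.
Centre = (-4, -0.5).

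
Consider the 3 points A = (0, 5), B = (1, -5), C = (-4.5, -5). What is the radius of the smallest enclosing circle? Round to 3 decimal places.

Side lengths²: AB² = 101, AC² = 120.25, BC² = 30.25.
Since AC² = 120.25 < 101 + 30.25 = 131.25, the triangle is acute, so the smallest enclosing circle is the circumcircle.
Circumcentre = (-1.75, -0.225), r² = 30.363125.
r = √(30.363125) ≈ 5.510.

5.510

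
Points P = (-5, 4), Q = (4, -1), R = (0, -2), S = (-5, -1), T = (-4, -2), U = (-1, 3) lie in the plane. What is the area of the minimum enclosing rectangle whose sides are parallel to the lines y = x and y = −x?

63

In coordinates u = x + y, v = x − y the rectangle is axis-aligned; the map (x,y)→(u,v) scales areas by 2.
u-values: -1, 3, -2, -6, -6, 2; range = 3 − (-6) = 9.
v-values: -9, 5, 2, -4, -2, -4; range = 5 − (-9) = 14.
Area = (9 × 14) / 2 = 63.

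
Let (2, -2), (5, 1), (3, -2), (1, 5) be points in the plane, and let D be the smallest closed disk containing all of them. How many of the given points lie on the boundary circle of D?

By Welzl's lemma the MEC is supported by two points (diametrically opposite) or three points (on a circumcircle).
The farthest pair is (3, -2)–(1, 5) with squared distance 53. The circle on this segment as diameter has centre (2, 1.5) and r² = 53/4 = 13.25.
Check (2, -2): distance² to centre = 12.25 ≤ 13.25, so it lies inside.
All remaining points lie in this disk, and no smaller disk contains both endpoints, so this is the minimum enclosing circle.
The points at distance exactly r from the centre are (3, -2), (1, 5) — 2 points.

2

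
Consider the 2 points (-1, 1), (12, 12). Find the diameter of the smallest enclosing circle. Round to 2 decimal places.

The smallest circle enclosing two points has them as diameter endpoints.
Centre = midpoint = (5.5, 6.5); r² = |(-1, 1)−(12, 12)|²/4 = 290/4 = 72.5.
Diameter = 2r = 2√(72.5) ≈ 17.03.

17.03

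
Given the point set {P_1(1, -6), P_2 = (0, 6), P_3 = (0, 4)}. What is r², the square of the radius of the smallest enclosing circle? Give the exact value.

36.25

Side lengths²: P_1P_2² = 145, P_1P_3² = 101, P_2P_3² = 4.
Since P_1P_2² = 145 ≥ 101 + 4 = 105, the angle opposite P_1P_2 is not acute, so the smallest enclosing circle has P_1P_2 as diameter.
Centre = midpoint of P_1P_2 = (0.5, 0), r² = 145/4 = 36.25.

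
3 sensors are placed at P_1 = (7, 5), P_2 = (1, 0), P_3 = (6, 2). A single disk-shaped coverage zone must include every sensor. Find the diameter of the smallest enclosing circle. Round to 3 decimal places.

7.810

Side lengths²: P_1P_2² = 61, P_1P_3² = 10, P_2P_3² = 29.
Since P_1P_2² = 61 ≥ 29 + 10 = 39, the angle opposite P_1P_2 is not acute, so the smallest enclosing circle has P_1P_2 as diameter.
Centre = midpoint of P_1P_2 = (4, 2.5), r² = 61/4 = 15.25.
Diameter = 2r = 2√(15.25) ≈ 7.810.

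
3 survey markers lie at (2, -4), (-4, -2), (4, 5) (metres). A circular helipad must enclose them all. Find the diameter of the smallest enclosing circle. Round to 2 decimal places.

10.69

Call the three points A, B, C in the order given.
Side lengths²: AB² = 40, AC² = 85, BC² = 113.
Since BC² = 113 < 85 + 40 = 125, the triangle is acute, so the smallest enclosing circle is the circumcircle.
Circumcentre = (21/58, 63/58), r² = 48025/1682.
Diameter = 2r = 2√(48025/1682) ≈ 10.69.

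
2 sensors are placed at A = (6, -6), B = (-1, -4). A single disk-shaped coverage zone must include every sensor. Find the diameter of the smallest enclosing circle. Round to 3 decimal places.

The smallest circle enclosing two points has them as diameter endpoints.
Centre = midpoint = (2.5, -5); r² = |AB|²/4 = 53/4 = 13.25.
Diameter = 2r = 2√(13.25) ≈ 7.280.

7.280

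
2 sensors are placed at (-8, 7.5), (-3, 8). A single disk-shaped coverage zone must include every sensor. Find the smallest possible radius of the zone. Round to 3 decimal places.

2.512

The smallest circle enclosing two points has them as diameter endpoints.
Centre = midpoint = (-5.5, 7.75); r² = |(-8, 7.5)−(-3, 8)|²/4 = 25.25/4 = 6.3125.
r = √(6.3125) ≈ 2.512.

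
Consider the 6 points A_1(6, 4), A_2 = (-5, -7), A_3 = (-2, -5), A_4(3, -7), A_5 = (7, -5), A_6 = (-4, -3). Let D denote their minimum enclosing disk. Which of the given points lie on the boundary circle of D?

A_1, A_2

The farthest pair is A_1–A_2 with squared distance 242. The circle on this segment as diameter has centre (0.5, -1.5) and r² = 242/4 = 60.5.
Check A_3: distance² to centre = 18.5 ≤ 60.5, so it lies inside.
All remaining points lie in this disk, and no smaller disk contains both endpoints, so this is the minimum enclosing circle.
The points at distance exactly r from the centre are A_1, A_2 — 2 points.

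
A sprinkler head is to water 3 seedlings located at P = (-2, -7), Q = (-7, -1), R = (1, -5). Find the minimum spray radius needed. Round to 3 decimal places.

4.472

Side lengths²: PQ² = 61, PR² = 13, QR² = 80.
Since QR² = 80 ≥ 61 + 13 = 74, the angle opposite QR is not acute, so the smallest enclosing circle has QR as diameter.
Centre = midpoint of QR = (-3, -3), r² = 80/4 = 20.
r = √20 ≈ 4.472.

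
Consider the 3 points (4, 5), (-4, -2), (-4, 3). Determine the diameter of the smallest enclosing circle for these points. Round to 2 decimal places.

Call the three points A, B, C in the order given.
Side lengths²: AB² = 113, AC² = 68, BC² = 25.
Since AB² = 113 ≥ 68 + 25 = 93, the angle opposite AB is not acute, so the smallest enclosing circle has AB as diameter.
Centre = midpoint of AB = (0, 1.5), r² = 113/4 = 28.25.
Diameter = 2r = 2√(28.25) ≈ 10.63.

10.63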